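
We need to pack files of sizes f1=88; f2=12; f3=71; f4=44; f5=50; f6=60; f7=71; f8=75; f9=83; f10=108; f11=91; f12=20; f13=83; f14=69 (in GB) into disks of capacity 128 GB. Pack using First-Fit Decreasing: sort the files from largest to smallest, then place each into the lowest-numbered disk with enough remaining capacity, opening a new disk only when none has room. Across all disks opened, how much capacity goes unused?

355

Sorted descending: 108, 91, 88, 83, 83, 75, 71, 71, 69, 60, 50, 44, 20, 12.
108 GB → disk 1 (remaining 20 GB)
91 GB → disk 2 (remaining 37 GB)
88 GB → disk 3 (remaining 40 GB)
83 GB → disk 4 (remaining 45 GB)
83 GB → disk 5 (remaining 45 GB)
75 GB → disk 6 (remaining 53 GB)
71 GB → disk 7 (remaining 57 GB)
71 GB → disk 8 (remaining 57 GB)
69 GB → disk 9 (remaining 59 GB)
60 GB → disk 10 (remaining 68 GB)
50 GB → disk 6 (remaining 3 GB)
44 GB → disk 4 (remaining 1 GB)
20 GB → disk 1 (remaining 0 GB)
12 GB → disk 2 (remaining 25 GB)
10 disks × 128 GB = 1280 GB; used 925 GB; unused 355 GB.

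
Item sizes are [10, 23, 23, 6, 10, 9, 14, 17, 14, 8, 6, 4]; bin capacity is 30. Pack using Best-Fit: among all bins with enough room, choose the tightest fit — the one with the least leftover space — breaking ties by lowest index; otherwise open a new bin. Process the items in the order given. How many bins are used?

10 → bin 1 (remaining 20)
23 → bin 2 (remaining 7)
23 → bin 3 (remaining 7)
6 → bin 2 (remaining 1)
10 → bin 1 (remaining 10)
9 → bin 1 (remaining 1)
14 → bin 4 (remaining 16)
17 → bin 5 (remaining 13)
14 → bin 4 (remaining 2)
8 → bin 5 (remaining 5)
6 → bin 3 (remaining 1)
4 → bin 5 (remaining 1)

5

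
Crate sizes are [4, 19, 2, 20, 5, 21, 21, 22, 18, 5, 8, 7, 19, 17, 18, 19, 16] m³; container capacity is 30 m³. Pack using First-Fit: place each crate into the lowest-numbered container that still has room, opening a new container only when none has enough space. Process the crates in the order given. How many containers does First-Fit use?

11

container 1: place 4 m³, 26 m³ left
container 1: place 19 m³, 7 m³ left
container 1: place 2 m³, 5 m³ left
container 2: place 20 m³, 10 m³ left
container 1: place 5 m³, 0 m³ left
container 3: place 21 m³, 9 m³ left
container 4: place 21 m³, 9 m³ left
container 5: place 22 m³, 8 m³ left
container 6: place 18 m³, 12 m³ left
container 2: place 5 m³, 5 m³ left
container 3: place 8 m³, 1 m³ left
container 4: place 7 m³, 2 m³ left
container 7: place 19 m³, 11 m³ left
container 8: place 17 m³, 13 m³ left
container 9: place 18 m³, 12 m³ left
container 10: place 19 m³, 11 m³ left
container 11: place 16 m³, 14 m³ left
Final containers: [4,19,2,5] [20,5] [21,8] [21,7] [22] [18] [19] [17] [18] [19] [16].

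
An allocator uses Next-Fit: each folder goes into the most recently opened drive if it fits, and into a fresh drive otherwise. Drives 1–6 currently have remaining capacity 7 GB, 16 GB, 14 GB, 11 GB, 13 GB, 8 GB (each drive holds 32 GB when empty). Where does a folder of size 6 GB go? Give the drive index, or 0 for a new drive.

Next-Fit only looks at drive 6, which has 8 GB free.
6 GB fits there.

6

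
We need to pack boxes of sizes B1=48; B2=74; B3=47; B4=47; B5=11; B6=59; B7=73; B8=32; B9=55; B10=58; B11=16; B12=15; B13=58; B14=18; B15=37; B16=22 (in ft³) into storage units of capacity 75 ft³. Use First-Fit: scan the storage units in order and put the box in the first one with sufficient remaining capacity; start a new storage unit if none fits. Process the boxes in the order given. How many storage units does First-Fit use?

11 storage units

B1 (48 ft³) → storage unit 1 (remaining 27 ft³)
B2 (74 ft³) → storage unit 2 (remaining 1 ft³)
B3 (47 ft³) → storage unit 3 (remaining 28 ft³)
B4 (47 ft³) → storage unit 4 (remaining 28 ft³)
B5 (11 ft³) → storage unit 1 (remaining 16 ft³)
B6 (59 ft³) → storage unit 5 (remaining 16 ft³)
B7 (73 ft³) → storage unit 6 (remaining 2 ft³)
B8 (32 ft³) → storage unit 7 (remaining 43 ft³)
B9 (55 ft³) → storage unit 8 (remaining 20 ft³)
B10 (58 ft³) → storage unit 9 (remaining 17 ft³)
B11 (16 ft³) → storage unit 1 (remaining 0 ft³)
B12 (15 ft³) → storage unit 3 (remaining 13 ft³)
B13 (58 ft³) → storage unit 10 (remaining 17 ft³)
B14 (18 ft³) → storage unit 4 (remaining 10 ft³)
B15 (37 ft³) → storage unit 7 (remaining 6 ft³)
B16 (22 ft³) → storage unit 11 (remaining 53 ft³)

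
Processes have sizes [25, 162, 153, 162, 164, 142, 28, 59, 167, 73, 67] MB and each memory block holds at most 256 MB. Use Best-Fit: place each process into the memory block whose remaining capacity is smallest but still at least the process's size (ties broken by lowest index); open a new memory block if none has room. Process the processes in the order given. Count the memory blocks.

6

25 MB → memory block 1 (remaining 231 MB)
162 MB → memory block 1 (remaining 69 MB)
153 MB → memory block 2 (remaining 103 MB)
162 MB → memory block 3 (remaining 94 MB)
164 MB → memory block 4 (remaining 92 MB)
142 MB → memory block 5 (remaining 114 MB)
28 MB → memory block 1 (remaining 41 MB)
59 MB → memory block 4 (remaining 33 MB)
167 MB → memory block 6 (remaining 89 MB)
73 MB → memory block 6 (remaining 16 MB)
67 MB → memory block 3 (remaining 27 MB)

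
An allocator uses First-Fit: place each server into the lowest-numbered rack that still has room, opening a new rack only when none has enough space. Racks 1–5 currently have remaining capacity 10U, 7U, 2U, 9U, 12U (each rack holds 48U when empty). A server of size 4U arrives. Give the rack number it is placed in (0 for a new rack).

Racks with room: rack 1 (10U), rack 2 (7U), rack 4 (9U), rack 5 (12U).
The first with room is rack 1.

1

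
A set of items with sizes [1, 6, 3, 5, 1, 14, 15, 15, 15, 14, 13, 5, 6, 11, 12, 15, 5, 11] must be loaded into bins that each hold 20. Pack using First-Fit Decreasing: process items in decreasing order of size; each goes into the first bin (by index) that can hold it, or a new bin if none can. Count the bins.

Sorted descending: 15, 15, 15, 15, 14, 14, 13, 12, 11, 11, 6, 6, 5, 5, 5, 3, 1, 1.
15 → bin 1 (remaining 5)
15 → bin 2 (remaining 5)
15 → bin 3 (remaining 5)
15 → bin 4 (remaining 5)
14 → bin 5 (remaining 6)
14 → bin 6 (remaining 6)
13 → bin 7 (remaining 7)
12 → bin 8 (remaining 8)
11 → bin 9 (remaining 9)
11 → bin 10 (remaining 9)
6 → bin 5 (remaining 0)
6 → bin 6 (remaining 0)
5 → bin 1 (remaining 0)
5 → bin 2 (remaining 0)
5 → bin 3 (remaining 0)
3 → bin 4 (remaining 2)
1 → bin 4 (remaining 1)
1 → bin 4 (remaining 0)

10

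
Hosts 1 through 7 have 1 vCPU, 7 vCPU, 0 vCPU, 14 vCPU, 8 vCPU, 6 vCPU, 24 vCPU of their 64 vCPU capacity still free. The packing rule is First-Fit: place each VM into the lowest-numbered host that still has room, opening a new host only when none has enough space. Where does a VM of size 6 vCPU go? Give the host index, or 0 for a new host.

Hosts with room: host 2 (7 vCPU), host 4 (14 vCPU), host 5 (8 vCPU), host 6 (6 vCPU), host 7 (24 vCPU).
The first with room is host 2.

2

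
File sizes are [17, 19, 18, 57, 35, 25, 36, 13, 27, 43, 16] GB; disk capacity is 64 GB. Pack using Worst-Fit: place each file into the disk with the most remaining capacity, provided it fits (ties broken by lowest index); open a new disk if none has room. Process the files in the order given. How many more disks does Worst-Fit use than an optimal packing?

Worst-Fit: [17,19,18] [57] [35,25] [36,13] [27,16] [43] → 6 disks.
Total size 306 GB; any packing needs at least ⌈306/64⌉ = 5 disks.
An optimal packing achieves that bound: [57] [43,19] [36,27] [35,25] [18,17,16,13] → 5 disks.
Excess: 6 − 5 = 1.

1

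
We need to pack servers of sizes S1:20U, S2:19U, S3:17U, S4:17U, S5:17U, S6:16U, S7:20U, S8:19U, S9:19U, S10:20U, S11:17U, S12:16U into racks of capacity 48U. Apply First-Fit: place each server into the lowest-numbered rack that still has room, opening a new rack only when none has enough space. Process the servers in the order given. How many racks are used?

Put S1 (20U) in rack 1; 28U remain.
Put S2 (19U) in rack 1; 9U remain.
Put S3 (17U) in rack 2; 31U remain.
Put S4 (17U) in rack 2; 14U remain.
Put S5 (17U) in rack 3; 31U remain.
Put S6 (16U) in rack 3; 15U remain.
Put S7 (20U) in rack 4; 28U remain.
Put S8 (19U) in rack 4; 9U remain.
Put S9 (19U) in rack 5; 29U remain.
Put S10 (20U) in rack 5; 9U remain.
Put S11 (17U) in rack 6; 31U remain.
Put S12 (16U) in rack 6; 15U remain.

6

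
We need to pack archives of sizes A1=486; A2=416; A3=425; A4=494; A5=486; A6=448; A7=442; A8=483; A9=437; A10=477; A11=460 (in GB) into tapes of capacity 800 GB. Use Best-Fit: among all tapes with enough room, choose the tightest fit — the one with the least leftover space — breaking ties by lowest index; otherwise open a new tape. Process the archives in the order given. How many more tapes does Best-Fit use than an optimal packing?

Best-Fit: [486] [416] [425] [494] [486] [448] [442] [483] [437] [477] [460] → 11 tapes.
11 archives exceed 400 GB (half the capacity), and no two of those can share a tape, so at least 11 tapes are needed.
So 11 is already optimal.

0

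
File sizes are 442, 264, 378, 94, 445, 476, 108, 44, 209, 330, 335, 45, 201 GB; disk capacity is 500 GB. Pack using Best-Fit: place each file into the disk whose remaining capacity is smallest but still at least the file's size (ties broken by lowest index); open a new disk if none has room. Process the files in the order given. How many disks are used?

8 disks

442 GB → disk 1 (remaining 58 GB)
264 GB → disk 2 (remaining 236 GB)
378 GB → disk 3 (remaining 122 GB)
94 GB → disk 3 (remaining 28 GB)
445 GB → disk 4 (remaining 55 GB)
476 GB → disk 5 (remaining 24 GB)
108 GB → disk 2 (remaining 128 GB)
44 GB → disk 4 (remaining 11 GB)
209 GB → disk 6 (remaining 291 GB)
330 GB → disk 7 (remaining 170 GB)
335 GB → disk 8 (remaining 165 GB)
45 GB → disk 1 (remaining 13 GB)
201 GB → disk 6 (remaining 90 GB)
Final disks: [442,45] [264,108] [378,94] [445,44] [476] [209,201] [330] [335].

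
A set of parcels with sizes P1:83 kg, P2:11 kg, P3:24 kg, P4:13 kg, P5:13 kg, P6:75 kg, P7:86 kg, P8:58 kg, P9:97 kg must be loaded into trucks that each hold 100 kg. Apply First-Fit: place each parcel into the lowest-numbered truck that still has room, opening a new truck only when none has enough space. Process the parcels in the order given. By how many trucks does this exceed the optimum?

First-Fit: [83,11] [24,13,13] [75] [86] [58] [97] → 6 trucks.
Total size 460 kg; any packing needs at least ⌈460/100⌉ = 5 trucks.
An optimal packing achieves that bound: [97] [86,13] [83,13] [75,24] [58,11] → 5 trucks.
Excess: 6 − 5 = 1.

1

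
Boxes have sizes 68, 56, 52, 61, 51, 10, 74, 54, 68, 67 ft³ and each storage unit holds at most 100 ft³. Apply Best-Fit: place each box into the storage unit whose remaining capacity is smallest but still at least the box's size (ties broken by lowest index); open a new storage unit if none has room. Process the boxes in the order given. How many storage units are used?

Put 68 ft³ in storage unit 1; 32 ft³ remain.
Put 56 ft³ in storage unit 2; 44 ft³ remain.
Put 52 ft³ in storage unit 3; 48 ft³ remain.
Put 61 ft³ in storage unit 4; 39 ft³ remain.
Put 51 ft³ in storage unit 5; 49 ft³ remain.
Put 10 ft³ in storage unit 1; 22 ft³ remain.
Put 74 ft³ in storage unit 6; 26 ft³ remain.
Put 54 ft³ in storage unit 7; 46 ft³ remain.
Put 68 ft³ in storage unit 8; 32 ft³ remain.
Put 67 ft³ in storage unit 9; 33 ft³ remain.
Final storage units: [68,10] [56] [52] [61] [51] [74] [54] [68] [67].

9 storage units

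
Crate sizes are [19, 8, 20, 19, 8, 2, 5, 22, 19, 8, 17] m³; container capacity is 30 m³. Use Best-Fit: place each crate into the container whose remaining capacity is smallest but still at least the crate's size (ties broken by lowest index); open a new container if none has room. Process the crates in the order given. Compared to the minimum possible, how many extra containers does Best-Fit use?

0

Best-Fit: [19,8] [20,8,2] [19,5] [22,8] [19] [17] → 6 containers.
6 crates exceed 15 m³ (half the capacity), and no two of those can share a container, so at least 6 containers are needed.
So 6 is already optimal.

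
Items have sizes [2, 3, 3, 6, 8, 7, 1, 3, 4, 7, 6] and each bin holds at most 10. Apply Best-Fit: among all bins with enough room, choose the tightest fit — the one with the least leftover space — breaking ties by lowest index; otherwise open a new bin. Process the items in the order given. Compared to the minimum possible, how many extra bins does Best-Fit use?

Best-Fit: [2,3,3,1] [6,4] [8] [7,3] [7] [6] → 6 bins.
Total size 50; any packing needs at least ⌈50/10⌉ = 5 bins.
An optimal packing achieves that bound: [8,2] [7,3] [7,3] [6,4] [6,3,1] → 5 bins.
Excess: 6 − 5 = 1.

1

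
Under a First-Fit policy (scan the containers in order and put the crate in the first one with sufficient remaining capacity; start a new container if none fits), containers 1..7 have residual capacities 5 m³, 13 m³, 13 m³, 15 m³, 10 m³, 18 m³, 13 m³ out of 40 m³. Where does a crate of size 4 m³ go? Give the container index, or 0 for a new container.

1

Containers with room: container 1 (5 m³), container 2 (13 m³), container 3 (13 m³), container 4 (15 m³), container 5 (10 m³), container 6 (18 m³), container 7 (13 m³).
The first with room is container 1.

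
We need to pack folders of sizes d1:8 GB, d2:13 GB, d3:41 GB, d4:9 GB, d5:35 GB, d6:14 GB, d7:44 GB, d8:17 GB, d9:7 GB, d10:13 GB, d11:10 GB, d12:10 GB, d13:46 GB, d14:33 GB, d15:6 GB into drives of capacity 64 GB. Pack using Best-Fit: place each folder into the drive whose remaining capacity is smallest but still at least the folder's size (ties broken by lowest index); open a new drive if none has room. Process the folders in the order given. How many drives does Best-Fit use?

drive 1: place d1 (8 GB), 56 GB left
drive 1: place d2 (13 GB), 43 GB left
drive 1: place d3 (41 GB), 2 GB left
drive 2: place d4 (9 GB), 55 GB left
drive 2: place d5 (35 GB), 20 GB left
drive 2: place d6 (14 GB), 6 GB left
drive 3: place d7 (44 GB), 20 GB left
drive 3: place d8 (17 GB), 3 GB left
drive 4: place d9 (7 GB), 57 GB left
drive 4: place d10 (13 GB), 44 GB left
drive 4: place d11 (10 GB), 34 GB left
drive 4: place d12 (10 GB), 24 GB left
drive 5: place d13 (46 GB), 18 GB left
drive 6: place d14 (33 GB), 31 GB left
drive 2: place d15 (6 GB), 0 GB left

6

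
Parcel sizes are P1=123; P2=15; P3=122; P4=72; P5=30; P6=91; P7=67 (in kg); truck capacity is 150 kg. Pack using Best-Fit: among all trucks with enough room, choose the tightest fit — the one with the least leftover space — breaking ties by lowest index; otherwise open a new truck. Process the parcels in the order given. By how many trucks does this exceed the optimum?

Best-Fit: [123,15] [122] [72,30] [91] [67] → 5 trucks.
Total size 520 kg; any packing needs at least ⌈520/150⌉ = 4 trucks.
An optimal packing achieves that bound: [123,15] [122] [91,30] [72,67] → 4 trucks.
Excess: 5 − 4 = 1.

1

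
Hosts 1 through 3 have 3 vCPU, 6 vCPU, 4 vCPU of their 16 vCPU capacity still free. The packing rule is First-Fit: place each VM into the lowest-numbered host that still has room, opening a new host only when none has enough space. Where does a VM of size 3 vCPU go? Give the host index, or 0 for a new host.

1

Hosts with room: host 1 (3 vCPU), host 2 (6 vCPU), host 3 (4 vCPU).
The first with room is host 1.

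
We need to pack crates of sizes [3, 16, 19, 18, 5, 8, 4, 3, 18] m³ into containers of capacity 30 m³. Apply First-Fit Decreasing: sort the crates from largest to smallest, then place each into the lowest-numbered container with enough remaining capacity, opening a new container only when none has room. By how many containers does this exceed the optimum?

First-Fit Decreasing: [19,8,3] [18,5,4,3] [18] [16] → 4 containers.
Total size 94 m³; any packing needs at least ⌈94/30⌉ = 4 containers.
So 4 is already optimal.

0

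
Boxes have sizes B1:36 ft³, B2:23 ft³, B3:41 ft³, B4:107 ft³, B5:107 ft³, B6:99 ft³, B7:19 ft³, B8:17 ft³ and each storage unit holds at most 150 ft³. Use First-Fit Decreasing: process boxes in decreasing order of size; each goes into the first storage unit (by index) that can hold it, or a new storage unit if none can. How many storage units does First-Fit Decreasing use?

Sorted descending: 107, 107, 99, 41, 36, 23, 19, 17.
107 ft³ → storage unit 1 (remaining 43 ft³)
107 ft³ → storage unit 2 (remaining 43 ft³)
99 ft³ → storage unit 3 (remaining 51 ft³)
41 ft³ → storage unit 1 (remaining 2 ft³)
36 ft³ → storage unit 2 (remaining 7 ft³)
23 ft³ → storage unit 3 (remaining 28 ft³)
19 ft³ → storage unit 3 (remaining 9 ft³)
17 ft³ → storage unit 4 (remaining 133 ft³)

4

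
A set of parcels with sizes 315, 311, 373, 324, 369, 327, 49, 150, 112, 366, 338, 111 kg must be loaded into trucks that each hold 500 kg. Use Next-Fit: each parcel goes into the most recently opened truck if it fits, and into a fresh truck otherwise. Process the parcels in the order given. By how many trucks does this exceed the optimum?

Next-Fit: [315] [311] [373] [324] [369] [327,49] [150,112] [366] [338,111] → 9 trucks.
8 parcels exceed 250 kg (half the capacity), and no two of those can share a truck, so at least 8 trucks are needed.
An optimal packing achieves that bound: [373,112] [369,111] [366,49] [338,150] [327] [324] [315] [311] → 8 trucks.
Excess: 9 − 8 = 1.

1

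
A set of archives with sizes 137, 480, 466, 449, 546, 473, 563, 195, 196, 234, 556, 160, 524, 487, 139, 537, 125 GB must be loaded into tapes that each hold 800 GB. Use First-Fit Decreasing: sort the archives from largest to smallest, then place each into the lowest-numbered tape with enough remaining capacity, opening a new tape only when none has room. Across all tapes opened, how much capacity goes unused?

1733

Sorted descending: 563, 556, 546, 537, 524, 487, 480, 473, 466, 449, 234, 196, 195, 160, 139, 137, 125.
Put 563 GB in tape 1; 237 GB remain.
Put 556 GB in tape 2; 244 GB remain.
Put 546 GB in tape 3; 254 GB remain.
Put 537 GB in tape 4; 263 GB remain.
Put 524 GB in tape 5; 276 GB remain.
Put 487 GB in tape 6; 313 GB remain.
Put 480 GB in tape 7; 320 GB remain.
Put 473 GB in tape 8; 327 GB remain.
Put 466 GB in tape 9; 334 GB remain.
Put 449 GB in tape 10; 351 GB remain.
Put 234 GB in tape 1; 3 GB remain.
Put 196 GB in tape 2; 48 GB remain.
Put 195 GB in tape 3; 59 GB remain.
Put 160 GB in tape 4; 103 GB remain.
Put 139 GB in tape 5; 137 GB remain.
Put 137 GB in tape 5; 0 GB remain.
Put 125 GB in tape 6; 188 GB remain.
10 tapes × 800 GB = 8000 GB; used 6267 GB; unused 1733 GB.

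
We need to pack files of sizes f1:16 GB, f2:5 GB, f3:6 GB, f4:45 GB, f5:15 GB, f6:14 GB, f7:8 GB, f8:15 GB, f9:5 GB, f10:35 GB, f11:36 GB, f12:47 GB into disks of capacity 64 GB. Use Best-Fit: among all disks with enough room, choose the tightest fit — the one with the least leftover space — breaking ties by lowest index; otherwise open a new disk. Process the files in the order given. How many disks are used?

disk 1: place f1 (16 GB), 48 GB left
disk 1: place f2 (5 GB), 43 GB left
disk 1: place f3 (6 GB), 37 GB left
disk 2: place f4 (45 GB), 19 GB left
disk 2: place f5 (15 GB), 4 GB left
disk 1: place f6 (14 GB), 23 GB left
disk 1: place f7 (8 GB), 15 GB left
disk 1: place f8 (15 GB), 0 GB left
disk 3: place f9 (5 GB), 59 GB left
disk 3: place f10 (35 GB), 24 GB left
disk 4: place f11 (36 GB), 28 GB left
disk 5: place f12 (47 GB), 17 GB left
Final disks: [16,5,6,14,8,15] [45,15] [5,35] [36] [47].

5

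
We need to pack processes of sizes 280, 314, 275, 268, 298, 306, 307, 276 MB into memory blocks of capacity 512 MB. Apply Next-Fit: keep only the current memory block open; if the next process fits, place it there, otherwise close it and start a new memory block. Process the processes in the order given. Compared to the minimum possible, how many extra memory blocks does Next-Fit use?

0

Next-Fit: [280] [314] [275] [268] [298] [306] [307] [276] → 8 memory blocks.
8 processes exceed 256 MB (half the capacity), and no two of those can share a memory block, so at least 8 memory blocks are needed.
So 8 is already optimal.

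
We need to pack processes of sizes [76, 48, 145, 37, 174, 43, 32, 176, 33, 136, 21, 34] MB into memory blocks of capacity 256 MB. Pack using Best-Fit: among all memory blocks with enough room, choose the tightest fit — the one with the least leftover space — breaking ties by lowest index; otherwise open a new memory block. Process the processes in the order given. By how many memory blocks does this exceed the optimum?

1

Best-Fit: [76,48] [145,37,43,21] [174,32,33] [176,34] [136] → 5 memory blocks.
Total size 955 MB; any packing needs at least ⌈955/256⌉ = 4 memory blocks.
An optimal packing achieves that bound: [176,76] [174,48,34] [145,43,37,21] [136,33,32] → 4 memory blocks.
Excess: 5 − 4 = 1.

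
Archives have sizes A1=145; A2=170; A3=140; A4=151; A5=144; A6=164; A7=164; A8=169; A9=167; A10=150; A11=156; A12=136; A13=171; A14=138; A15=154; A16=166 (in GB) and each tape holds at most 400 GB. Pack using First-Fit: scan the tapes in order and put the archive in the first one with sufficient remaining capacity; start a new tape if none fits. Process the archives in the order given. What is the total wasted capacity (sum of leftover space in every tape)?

715

tape 1: place A1 (145 GB), 255 GB left
tape 1: place A2 (170 GB), 85 GB left
tape 2: place A3 (140 GB), 260 GB left
tape 2: place A4 (151 GB), 109 GB left
tape 3: place A5 (144 GB), 256 GB left
tape 3: place A6 (164 GB), 92 GB left
tape 4: place A7 (164 GB), 236 GB left
tape 4: place A8 (169 GB), 67 GB left
tape 5: place A9 (167 GB), 233 GB left
tape 5: place A10 (150 GB), 83 GB left
tape 6: place A11 (156 GB), 244 GB left
tape 6: place A12 (136 GB), 108 GB left
tape 7: place A13 (171 GB), 229 GB left
tape 7: place A14 (138 GB), 91 GB left
tape 8: place A15 (154 GB), 246 GB left
tape 8: place A16 (166 GB), 80 GB left
8 tapes × 400 GB = 3200 GB; used 2485 GB; unused 715 GB.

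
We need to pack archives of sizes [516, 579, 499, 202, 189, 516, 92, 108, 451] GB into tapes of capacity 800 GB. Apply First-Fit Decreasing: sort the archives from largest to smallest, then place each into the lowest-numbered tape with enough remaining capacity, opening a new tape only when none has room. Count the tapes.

5

Sorted descending: 579, 516, 516, 499, 451, 202, 189, 108, 92.
Put 579 GB in tape 1; 221 GB remain.
Put 516 GB in tape 2; 284 GB remain.
Put 516 GB in tape 3; 284 GB remain.
Put 499 GB in tape 4; 301 GB remain.
Put 451 GB in tape 5; 349 GB remain.
Put 202 GB in tape 1; 19 GB remain.
Put 189 GB in tape 2; 95 GB remain.
Put 108 GB in tape 3; 176 GB remain.
Put 92 GB in tape 2; 3 GB remain.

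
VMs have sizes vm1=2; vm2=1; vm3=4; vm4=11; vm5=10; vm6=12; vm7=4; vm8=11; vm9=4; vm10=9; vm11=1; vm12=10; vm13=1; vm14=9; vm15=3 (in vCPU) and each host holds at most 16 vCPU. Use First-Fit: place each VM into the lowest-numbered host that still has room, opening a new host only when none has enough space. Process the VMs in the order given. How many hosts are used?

8

host 1: place vm1 (2 vCPU), 14 vCPU left
host 1: place vm2 (1 vCPU), 13 vCPU left
host 1: place vm3 (4 vCPU), 9 vCPU left
host 2: place vm4 (11 vCPU), 5 vCPU left
host 3: place vm5 (10 vCPU), 6 vCPU left
host 4: place vm6 (12 vCPU), 4 vCPU left
host 1: place vm7 (4 vCPU), 5 vCPU left
host 5: place vm8 (11 vCPU), 5 vCPU left
host 1: place vm9 (4 vCPU), 1 vCPU left
host 6: place vm10 (9 vCPU), 7 vCPU left
host 1: place vm11 (1 vCPU), 0 vCPU left
host 7: place vm12 (10 vCPU), 6 vCPU left
host 2: place vm13 (1 vCPU), 4 vCPU left
host 8: place vm14 (9 vCPU), 7 vCPU left
host 2: place vm15 (3 vCPU), 1 vCPU left
Final hosts: [2,1,4,4,4,1] [11,1,3] [10] [12] [11] [9] [10] [9].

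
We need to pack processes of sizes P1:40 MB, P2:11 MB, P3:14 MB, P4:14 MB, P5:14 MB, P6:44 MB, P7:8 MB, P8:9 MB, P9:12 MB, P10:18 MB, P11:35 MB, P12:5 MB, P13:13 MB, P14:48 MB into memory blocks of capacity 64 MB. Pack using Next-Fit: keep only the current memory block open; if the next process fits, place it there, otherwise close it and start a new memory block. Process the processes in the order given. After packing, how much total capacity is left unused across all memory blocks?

99

memory block 1: place P1 (40 MB), 24 MB left
memory block 1: place P2 (11 MB), 13 MB left
memory block 2: place P3 (14 MB), 50 MB left
memory block 2: place P4 (14 MB), 36 MB left
memory block 2: place P5 (14 MB), 22 MB left
memory block 3: place P6 (44 MB), 20 MB left
memory block 3: place P7 (8 MB), 12 MB left
memory block 3: place P8 (9 MB), 3 MB left
memory block 4: place P9 (12 MB), 52 MB left
memory block 4: place P10 (18 MB), 34 MB left
memory block 5: place P11 (35 MB), 29 MB left
memory block 5: place P12 (5 MB), 24 MB left
memory block 5: place P13 (13 MB), 11 MB left
memory block 6: place P14 (48 MB), 16 MB left
6 memory blocks × 64 MB = 384 MB; used 285 MB; unused 99 MB.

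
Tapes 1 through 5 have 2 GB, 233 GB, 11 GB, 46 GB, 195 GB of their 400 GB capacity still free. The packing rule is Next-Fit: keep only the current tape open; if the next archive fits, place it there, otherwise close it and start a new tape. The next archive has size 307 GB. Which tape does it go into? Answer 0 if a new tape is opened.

0

Next-Fit only looks at tape 5, which has 195 GB free.
307 GB does not fit, so a new tape is opened.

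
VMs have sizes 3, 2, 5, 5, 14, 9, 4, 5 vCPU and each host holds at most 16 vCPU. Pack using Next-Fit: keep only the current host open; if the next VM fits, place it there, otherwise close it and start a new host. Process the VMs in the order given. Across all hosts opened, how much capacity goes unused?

host 1: place 3 vCPU, 13 vCPU left
host 1: place 2 vCPU, 11 vCPU left
host 1: place 5 vCPU, 6 vCPU left
host 1: place 5 vCPU, 1 vCPU left
host 2: place 14 vCPU, 2 vCPU left
host 3: place 9 vCPU, 7 vCPU left
host 3: place 4 vCPU, 3 vCPU left
host 4: place 5 vCPU, 11 vCPU left
4 hosts × 16 vCPU = 64 vCPU; used 47 vCPU; unused 17 vCPU.

17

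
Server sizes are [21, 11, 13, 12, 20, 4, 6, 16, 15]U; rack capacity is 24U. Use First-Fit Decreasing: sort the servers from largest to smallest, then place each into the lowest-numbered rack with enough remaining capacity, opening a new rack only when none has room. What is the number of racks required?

Sorted descending: 21, 20, 16, 15, 13, 12, 11, 6, 4.
rack 1: place 21U, 3U left
rack 2: place 20U, 4U left
rack 3: place 16U, 8U left
rack 4: place 15U, 9U left
rack 5: place 13U, 11U left
rack 6: place 12U, 12U left
rack 5: place 11U, 0U left
rack 3: place 6U, 2U left
rack 2: place 4U, 0U left
Final racks: [21] [20,4] [16,6] [15] [13,11] [12].

6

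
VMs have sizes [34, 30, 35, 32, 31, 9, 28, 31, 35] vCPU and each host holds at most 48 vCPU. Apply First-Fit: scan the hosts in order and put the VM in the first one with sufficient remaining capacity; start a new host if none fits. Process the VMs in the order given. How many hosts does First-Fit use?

34 vCPU → host 1 (remaining 14 vCPU)
30 vCPU → host 2 (remaining 18 vCPU)
35 vCPU → host 3 (remaining 13 vCPU)
32 vCPU → host 4 (remaining 16 vCPU)
31 vCPU → host 5 (remaining 17 vCPU)
9 vCPU → host 1 (remaining 5 vCPU)
28 vCPU → host 6 (remaining 20 vCPU)
31 vCPU → host 7 (remaining 17 vCPU)
35 vCPU → host 8 (remaining 13 vCPU)

8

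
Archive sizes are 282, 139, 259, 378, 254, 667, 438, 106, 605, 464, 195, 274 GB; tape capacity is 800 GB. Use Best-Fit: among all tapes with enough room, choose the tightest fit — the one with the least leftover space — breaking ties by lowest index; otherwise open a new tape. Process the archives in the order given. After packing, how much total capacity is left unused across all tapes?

282 GB → tape 1 (remaining 518 GB)
139 GB → tape 1 (remaining 379 GB)
259 GB → tape 1 (remaining 120 GB)
378 GB → tape 2 (remaining 422 GB)
254 GB → tape 2 (remaining 168 GB)
667 GB → tape 3 (remaining 133 GB)
438 GB → tape 4 (remaining 362 GB)
106 GB → tape 1 (remaining 14 GB)
605 GB → tape 5 (remaining 195 GB)
464 GB → tape 6 (remaining 336 GB)
195 GB → tape 5 (remaining 0 GB)
274 GB → tape 6 (remaining 62 GB)
6 tapes × 800 GB = 4800 GB; used 4061 GB; unused 739 GB.

739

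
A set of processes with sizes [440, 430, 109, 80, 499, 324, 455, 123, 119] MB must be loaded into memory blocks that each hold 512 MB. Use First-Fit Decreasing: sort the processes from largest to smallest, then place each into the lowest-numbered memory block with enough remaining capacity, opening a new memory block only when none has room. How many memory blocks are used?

Sorted descending: 499, 455, 440, 430, 324, 123, 119, 109, 80.
499 MB → memory block 1 (remaining 13 MB)
455 MB → memory block 2 (remaining 57 MB)
440 MB → memory block 3 (remaining 72 MB)
430 MB → memory block 4 (remaining 82 MB)
324 MB → memory block 5 (remaining 188 MB)
123 MB → memory block 5 (remaining 65 MB)
119 MB → memory block 6 (remaining 393 MB)
109 MB → memory block 6 (remaining 284 MB)
80 MB → memory block 4 (remaining 2 MB)

6 memory blocks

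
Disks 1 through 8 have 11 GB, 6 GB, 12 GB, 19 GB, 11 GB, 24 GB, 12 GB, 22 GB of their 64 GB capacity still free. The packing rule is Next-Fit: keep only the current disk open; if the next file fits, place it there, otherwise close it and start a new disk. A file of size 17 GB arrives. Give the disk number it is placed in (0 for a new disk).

Next-Fit only looks at disk 8, which has 22 GB free.
17 GB fits there.

8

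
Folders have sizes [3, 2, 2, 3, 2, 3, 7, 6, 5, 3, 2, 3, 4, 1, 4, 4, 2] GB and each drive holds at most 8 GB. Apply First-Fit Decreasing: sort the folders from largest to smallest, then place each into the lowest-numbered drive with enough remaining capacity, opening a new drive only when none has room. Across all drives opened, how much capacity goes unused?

Sorted descending: 7, 6, 5, 4, 4, 4, 3, 3, 3, 3, 3, 2, 2, 2, 2, 2, 1.
drive 1: place 7 GB, 1 GB left
drive 2: place 6 GB, 2 GB left
drive 3: place 5 GB, 3 GB left
drive 4: place 4 GB, 4 GB left
drive 4: place 4 GB, 0 GB left
drive 5: place 4 GB, 4 GB left
drive 3: place 3 GB, 0 GB left
drive 5: place 3 GB, 1 GB left
drive 6: place 3 GB, 5 GB left
drive 6: place 3 GB, 2 GB left
drive 7: place 3 GB, 5 GB left
drive 2: place 2 GB, 0 GB left
drive 6: place 2 GB, 0 GB left
drive 7: place 2 GB, 3 GB left
drive 7: place 2 GB, 1 GB left
drive 8: place 2 GB, 6 GB left
drive 1: place 1 GB, 0 GB left
8 drives × 8 GB = 64 GB; used 56 GB; unused 8 GB.

8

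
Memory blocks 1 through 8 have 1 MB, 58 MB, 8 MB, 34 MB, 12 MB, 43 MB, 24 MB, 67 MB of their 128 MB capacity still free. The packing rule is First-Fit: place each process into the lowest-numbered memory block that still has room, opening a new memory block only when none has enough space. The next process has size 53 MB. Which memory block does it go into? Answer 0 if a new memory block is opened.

Memory blocks with room: memory block 2 (58 MB), memory block 8 (67 MB).
The first with room is memory block 2.

2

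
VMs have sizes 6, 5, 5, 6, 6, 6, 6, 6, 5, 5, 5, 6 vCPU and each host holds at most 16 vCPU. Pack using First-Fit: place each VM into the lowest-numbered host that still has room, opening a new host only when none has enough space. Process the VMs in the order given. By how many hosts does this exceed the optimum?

0

First-Fit: [6,5,5] [6,6] [6,6] [6,5,5] [5,6] → 5 hosts.
Total size 67 vCPU; any packing needs at least ⌈67/16⌉ = 5 hosts.
So 5 is already optimal.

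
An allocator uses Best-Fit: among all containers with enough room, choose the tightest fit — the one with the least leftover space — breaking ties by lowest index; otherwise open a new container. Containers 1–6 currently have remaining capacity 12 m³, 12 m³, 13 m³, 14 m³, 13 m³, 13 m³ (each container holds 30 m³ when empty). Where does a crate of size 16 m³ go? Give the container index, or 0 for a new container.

No container has ≥ 16 m³ free, so a new container is opened.

0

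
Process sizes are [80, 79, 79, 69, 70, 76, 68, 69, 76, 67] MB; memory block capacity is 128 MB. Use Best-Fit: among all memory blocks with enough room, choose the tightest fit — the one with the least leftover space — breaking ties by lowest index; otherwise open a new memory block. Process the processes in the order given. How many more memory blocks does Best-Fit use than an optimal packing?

0

Best-Fit: [80] [79] [79] [69] [70] [76] [68] [69] [76] [67] → 10 memory blocks.
10 processes exceed 64 MB (half the capacity), and no two of those can share a memory block, so at least 10 memory blocks are needed.
So 10 is already optimal.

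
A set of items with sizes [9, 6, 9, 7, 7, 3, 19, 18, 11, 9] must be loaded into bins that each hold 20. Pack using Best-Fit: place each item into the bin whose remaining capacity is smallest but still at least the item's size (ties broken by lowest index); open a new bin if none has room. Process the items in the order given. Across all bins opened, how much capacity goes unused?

22

Put 9 in bin 1; 11 remain.
Put 6 in bin 1; 5 remain.
Put 9 in bin 2; 11 remain.
Put 7 in bin 2; 4 remain.
Put 7 in bin 3; 13 remain.
Put 3 in bin 2; 1 remain.
Put 19 in bin 4; 1 remain.
Put 18 in bin 5; 2 remain.
Put 11 in bin 3; 2 remain.
Put 9 in bin 6; 11 remain.
6 bins × 20 = 120; used 98; unused 22.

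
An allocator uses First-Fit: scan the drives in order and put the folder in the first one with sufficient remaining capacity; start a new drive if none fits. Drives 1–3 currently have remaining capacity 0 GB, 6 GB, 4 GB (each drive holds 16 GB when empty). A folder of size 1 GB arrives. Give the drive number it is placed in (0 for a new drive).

2

Drives with room: drive 2 (6 GB), drive 3 (4 GB).
The first with room is drive 2.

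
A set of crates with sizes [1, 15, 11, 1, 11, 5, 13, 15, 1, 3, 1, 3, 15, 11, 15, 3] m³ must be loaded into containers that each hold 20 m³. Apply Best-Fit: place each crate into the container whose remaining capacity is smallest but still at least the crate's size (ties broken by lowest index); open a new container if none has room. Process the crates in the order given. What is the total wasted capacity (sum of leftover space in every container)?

36

1 m³ → container 1 (remaining 19 m³)
15 m³ → container 1 (remaining 4 m³)
11 m³ → container 2 (remaining 9 m³)
1 m³ → container 1 (remaining 3 m³)
11 m³ → container 3 (remaining 9 m³)
5 m³ → container 2 (remaining 4 m³)
13 m³ → container 4 (remaining 7 m³)
15 m³ → container 5 (remaining 5 m³)
1 m³ → container 1 (remaining 2 m³)
3 m³ → container 2 (remaining 1 m³)
1 m³ → container 2 (remaining 0 m³)
3 m³ → container 5 (remaining 2 m³)
15 m³ → container 6 (remaining 5 m³)
11 m³ → container 7 (remaining 9 m³)
15 m³ → container 8 (remaining 5 m³)
3 m³ → container 6 (remaining 2 m³)
8 containers × 20 m³ = 160 m³; used 124 m³; unused 36 m³.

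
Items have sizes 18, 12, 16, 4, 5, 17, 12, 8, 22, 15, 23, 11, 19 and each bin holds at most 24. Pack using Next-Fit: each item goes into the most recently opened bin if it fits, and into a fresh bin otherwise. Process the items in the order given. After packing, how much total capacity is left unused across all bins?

Put 18 in bin 1; 6 remain.
Put 12 in bin 2; 12 remain.
Put 16 in bin 3; 8 remain.
Put 4 in bin 3; 4 remain.
Put 5 in bin 4; 19 remain.
Put 17 in bin 4; 2 remain.
Put 12 in bin 5; 12 remain.
Put 8 in bin 5; 4 remain.
Put 22 in bin 6; 2 remain.
Put 15 in bin 7; 9 remain.
Put 23 in bin 8; 1 remain.
Put 11 in bin 9; 13 remain.
Put 19 in bin 10; 5 remain.
10 bins × 24 = 240; used 182; unused 58.

58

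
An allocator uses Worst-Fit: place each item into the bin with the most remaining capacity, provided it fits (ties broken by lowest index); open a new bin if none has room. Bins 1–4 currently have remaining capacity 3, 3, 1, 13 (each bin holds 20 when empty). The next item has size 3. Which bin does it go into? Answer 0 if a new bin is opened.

4

Bins with room: bin 1 (3), bin 2 (3), bin 4 (13).
Most room is bin 4 with 13 free.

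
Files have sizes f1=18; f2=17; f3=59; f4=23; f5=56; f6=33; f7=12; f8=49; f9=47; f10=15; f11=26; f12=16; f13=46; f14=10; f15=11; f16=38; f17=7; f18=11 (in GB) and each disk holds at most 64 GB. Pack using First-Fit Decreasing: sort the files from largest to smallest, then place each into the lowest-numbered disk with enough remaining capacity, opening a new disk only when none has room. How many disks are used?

8

Sorted descending: 59, 56, 49, 47, 46, 38, 33, 26, 23, 18, 17, 16, 15, 12, 11, 11, 10, 7.
Put 59 GB in disk 1; 5 GB remain.
Put 56 GB in disk 2; 8 GB remain.
Put 49 GB in disk 3; 15 GB remain.
Put 47 GB in disk 4; 17 GB remain.
Put 46 GB in disk 5; 18 GB remain.
Put 38 GB in disk 6; 26 GB remain.
Put 33 GB in disk 7; 31 GB remain.
Put 26 GB in disk 6; 0 GB remain.
Put 23 GB in disk 7; 8 GB remain.
Put 18 GB in disk 5; 0 GB remain.
Put 17 GB in disk 4; 0 GB remain.
Put 16 GB in disk 8; 48 GB remain.
Put 15 GB in disk 3; 0 GB remain.
Put 12 GB in disk 8; 36 GB remain.
Put 11 GB in disk 8; 25 GB remain.
Put 11 GB in disk 8; 14 GB remain.
Put 10 GB in disk 8; 4 GB remain.
Put 7 GB in disk 2; 1 GB remain.
Final disks: [59] [56,7] [49,15] [47,17] [46,18] [38,26] [33,23] [16,12,11,11,10].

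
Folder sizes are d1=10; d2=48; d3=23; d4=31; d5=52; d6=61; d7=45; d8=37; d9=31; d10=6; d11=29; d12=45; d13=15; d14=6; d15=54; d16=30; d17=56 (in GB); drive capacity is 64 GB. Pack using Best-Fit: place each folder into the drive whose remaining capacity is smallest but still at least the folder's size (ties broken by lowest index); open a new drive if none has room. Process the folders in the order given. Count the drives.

Put d1 (10 GB) in drive 1; 54 GB remain.
Put d2 (48 GB) in drive 1; 6 GB remain.
Put d3 (23 GB) in drive 2; 41 GB remain.
Put d4 (31 GB) in drive 2; 10 GB remain.
Put d5 (52 GB) in drive 3; 12 GB remain.
Put d6 (61 GB) in drive 4; 3 GB remain.
Put d7 (45 GB) in drive 5; 19 GB remain.
Put d8 (37 GB) in drive 6; 27 GB remain.
Put d9 (31 GB) in drive 7; 33 GB remain.
Put d10 (6 GB) in drive 1; 0 GB remain.
Put d11 (29 GB) in drive 7; 4 GB remain.
Put d12 (45 GB) in drive 8; 19 GB remain.
Put d13 (15 GB) in drive 5; 4 GB remain.
Put d14 (6 GB) in drive 2; 4 GB remain.
Put d15 (54 GB) in drive 9; 10 GB remain.
Put d16 (30 GB) in drive 10; 34 GB remain.
Put d17 (56 GB) in drive 11; 8 GB remain.

11 drives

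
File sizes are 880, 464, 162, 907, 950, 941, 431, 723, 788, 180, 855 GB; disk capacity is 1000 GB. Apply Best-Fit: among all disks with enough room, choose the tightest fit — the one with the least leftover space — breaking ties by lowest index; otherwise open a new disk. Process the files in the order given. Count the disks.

880 GB → disk 1 (remaining 120 GB)
464 GB → disk 2 (remaining 536 GB)
162 GB → disk 2 (remaining 374 GB)
907 GB → disk 3 (remaining 93 GB)
950 GB → disk 4 (remaining 50 GB)
941 GB → disk 5 (remaining 59 GB)
431 GB → disk 6 (remaining 569 GB)
723 GB → disk 7 (remaining 277 GB)
788 GB → disk 8 (remaining 212 GB)
180 GB → disk 8 (remaining 32 GB)
855 GB → disk 9 (remaining 145 GB)
Final disks: [880] [464,162] [907] [950] [941] [431] [723] [788,180] [855].

9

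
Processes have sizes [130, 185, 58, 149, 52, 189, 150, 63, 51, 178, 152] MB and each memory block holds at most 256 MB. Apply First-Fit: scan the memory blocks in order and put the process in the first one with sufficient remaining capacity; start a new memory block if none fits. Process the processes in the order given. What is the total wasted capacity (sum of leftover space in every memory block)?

435

Put 130 MB in memory block 1; 126 MB remain.
Put 185 MB in memory block 2; 71 MB remain.
Put 58 MB in memory block 1; 68 MB remain.
Put 149 MB in memory block 3; 107 MB remain.
Put 52 MB in memory block 1; 16 MB remain.
Put 189 MB in memory block 4; 67 MB remain.
Put 150 MB in memory block 5; 106 MB remain.
Put 63 MB in memory block 2; 8 MB remain.
Put 51 MB in memory block 3; 56 MB remain.
Put 178 MB in memory block 6; 78 MB remain.
Put 152 MB in memory block 7; 104 MB remain.
7 memory blocks × 256 MB = 1792 MB; used 1357 MB; unused 435 MB.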